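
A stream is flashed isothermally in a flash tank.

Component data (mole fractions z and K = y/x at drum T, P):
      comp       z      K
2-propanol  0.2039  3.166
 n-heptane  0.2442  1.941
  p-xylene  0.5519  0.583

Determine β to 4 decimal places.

β = 0.6741

Newton–Raphson from β = 0.5:
  β = 0.5000: g = 0.07753, g' = -0.4737 → β = 0.6637
  β = 0.6637: g = 0.00443, g' = -0.4264 → β = 0.6741
Converged at β = 0.6741.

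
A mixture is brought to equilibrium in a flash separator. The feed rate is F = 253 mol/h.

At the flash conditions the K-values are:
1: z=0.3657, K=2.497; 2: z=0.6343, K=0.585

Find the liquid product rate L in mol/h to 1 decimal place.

L = 137.3 mol/h

Newton iteration, ψ⁰ = 0.49:
  ψ = 0.4900: g = -0.01462, g' = -0.4448 → ψ = 0.4571
  ψ = 0.4571: g = 0.00017, g' = -0.4553 → ψ = 0.4575
Converged at ψ = 0.4575.
Then V = ψ·F = 0.4575·253 = 115.7 mol/h and L = F − V = 137.3 mol/h.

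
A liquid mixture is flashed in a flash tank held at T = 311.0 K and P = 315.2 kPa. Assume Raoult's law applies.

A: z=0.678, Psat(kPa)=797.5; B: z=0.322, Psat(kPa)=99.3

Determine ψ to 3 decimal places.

Raoult's law: Kᵢ = Pᵢˢᵃᵗ/P = Pᵢˢᵃᵗ/315.2.
  K_A = 797.5/315.2 = 2.53014, K_B = 99.3/315.2 = 0.31504
Material balance + equilibrium reduce to Σ zᵢ(Kᵢ−1)/(1+ψ(Kᵢ−1)) = 0.
Feasibility: ΣzᵢKᵢ = 1.817, Σzᵢ/Kᵢ = 1.290 — both > 1, two phases present.
Binary case is linear: z₁(K₁−1)(1+ψ(K₂−1)) + z₂(K₂−1)(1+ψ(K₁−1)) = 0
⇒ ψ = [z₁(K₁−1)+z₂(K₂−1)] / [−(K₁−1)(K₂−1)] = 0.8169/1.0481 = 0.779

ψ = 0.779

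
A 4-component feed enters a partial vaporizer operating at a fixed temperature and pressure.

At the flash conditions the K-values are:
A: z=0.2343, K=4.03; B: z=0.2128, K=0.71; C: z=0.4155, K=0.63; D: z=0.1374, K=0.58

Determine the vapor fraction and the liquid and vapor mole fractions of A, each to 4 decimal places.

Let ψ = V/F and solve Σ zᵢ(Kᵢ−1)/(1+ψ(Kᵢ−1)) = 0.
Check two-phase: ΣzᵢKᵢ = 1.4368 > 1 and Σzᵢ/Kᵢ = 1.2543 > 1, so g(0) = 0.4368 > 0 and g(1) = -0.2543 < 0.
Newton–Raphson from ψ = 0.34:
  ψ = 0.3400: g = 0.03804, g' = -0.6513 → ψ = 0.3984
  ψ = 0.3984: g = 0.00225, g' = -0.5776 → ψ = 0.4023
Converged at ψ = 0.4023.
Compositions from xᵢ = zᵢ/(1+ψ(Kᵢ−1)), yᵢ = Kᵢxᵢ:
  A: x = 0.1056, y = 0.4255
  B: x = 0.2409, y = 0.1710
  C: x = 0.4882, y = 0.3075
  D: x = 0.1653, y = 0.0959

ψ = 0.4023, x_A = 0.1056, y_A = 0.4255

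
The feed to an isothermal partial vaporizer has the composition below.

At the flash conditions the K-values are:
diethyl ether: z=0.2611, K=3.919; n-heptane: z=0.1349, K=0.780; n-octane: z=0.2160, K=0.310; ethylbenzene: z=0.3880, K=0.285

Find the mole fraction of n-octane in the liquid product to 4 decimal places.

Let β = V/F and solve Σ zᵢ(Kᵢ−1)/(1+β(Kᵢ−1)) = 0.
Feasibility: ΣzᵢKᵢ = 1.3060, Σzᵢ/Kᵢ = 2.2978 — both > 1, two phases present.
Iterate (Newton) starting at β = 0.5:
  β = 0.5000: g = -0.38279, g' = -1.0962 → β = 0.1508
  β = 0.1508: g = 0.02120, g' = -1.4569 → β = 0.1654
  β = 0.1654: g = 0.00038, g' = -1.4052 → β = 0.1656
Converged at β = 0.1656.
Compositions from xᵢ = zᵢ/(1+β(Kᵢ−1)), yᵢ = Kᵢxᵢ:
  diethyl ether: x = 0.1760, y = 0.6898
  n-heptane: x = 0.1400, y = 0.1092
  n-octane: x = 0.2439, y = 0.0756
  ethylbenzene: x = 0.4401, y = 0.1254

x_n-octane = 0.2439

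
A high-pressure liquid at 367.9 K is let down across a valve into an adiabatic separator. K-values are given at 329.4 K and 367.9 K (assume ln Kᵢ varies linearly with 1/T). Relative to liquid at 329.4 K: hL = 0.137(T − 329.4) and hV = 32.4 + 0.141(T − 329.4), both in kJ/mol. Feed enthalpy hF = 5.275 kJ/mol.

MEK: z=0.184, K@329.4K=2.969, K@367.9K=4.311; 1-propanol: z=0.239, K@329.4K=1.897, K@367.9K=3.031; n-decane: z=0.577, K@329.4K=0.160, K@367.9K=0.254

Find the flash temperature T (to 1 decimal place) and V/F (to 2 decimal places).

Adiabatic flash: solve Rachford–Rice at each trial T, then check hF = ψ·hV(T) + (1−ψ)·hL(T).
  T = 329.4 K: K = (2.969, 1.897, 0.160), RR gives ψ = 0.074, H_out = 2.410 kJ/mol
  T = 367.9 K: K = (4.311, 3.031, 0.254), RR gives ψ = 0.338, H_out = 16.272 kJ/mol
  T = 348.6 K: K = (3.613, 2.428, 0.204), RR gives ψ = 0.226, H_out = 9.976 kJ/mol
  T = 339.0 K: K = (3.284, 2.153, 0.181), RR gives ψ = 0.158, H_out = 6.427 kJ/mol
  T = 334.2 K: K = (3.125, 2.023, 0.170), RR gives ψ = 0.118, H_out = 4.488 kJ/mol
  T = 336.6 K: K = (3.204, 2.088, 0.176), RR gives ψ = 0.138, H_out = 5.473 kJ/mol
Linear interpolation between T = 334.2 (H_out = 4.488) and T = 336.6 (H_out = 5.473) on hF = 5.275 gives T ≈ 336.1 K, at which ψ = 0.13.

T = 336.1 K, V/F = 0.13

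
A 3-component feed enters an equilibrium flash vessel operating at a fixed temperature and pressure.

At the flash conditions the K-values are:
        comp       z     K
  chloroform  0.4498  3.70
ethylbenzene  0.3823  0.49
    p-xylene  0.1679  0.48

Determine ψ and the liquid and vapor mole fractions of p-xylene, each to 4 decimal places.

Let ψ = V/F and solve Σ zᵢ(Kᵢ−1)/(1+ψ(Kᵢ−1)) = 0.
g(0) = ΣzᵢKᵢ − 1 = 0.9322 and g(1) = 1 − Σzᵢ/Kᵢ = -0.2516, so a root lies in (0, 1).
Newton iteration, ψ⁰ = 0.5:
  ψ = 0.5000: g = 0.13710, g' = -0.8558 → ψ = 0.6602
  ψ = 0.6602: g = 0.00957, g' = -0.7548 → ψ = 0.6729
Converged at ψ = 0.6729.
Compositions from xᵢ = zᵢ/(1+ψ(Kᵢ−1)), yᵢ = Kᵢxᵢ:
  chloroform: x = 0.1597, y = 0.5908
  ethylbenzene: x = 0.5820, y = 0.2852
  p-xylene: x = 0.2583, y = 0.1240

ψ = 0.6729, x_p-xylene = 0.2583, y_p-xylene = 0.1240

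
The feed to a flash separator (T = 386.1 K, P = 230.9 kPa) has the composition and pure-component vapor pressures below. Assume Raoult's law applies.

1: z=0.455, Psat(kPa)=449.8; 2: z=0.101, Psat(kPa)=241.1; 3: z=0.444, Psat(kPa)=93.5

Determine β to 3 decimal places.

Raoult's law: Kᵢ = Pᵢˢᵃᵗ/P = Pᵢˢᵃᵗ/230.9.
  K_1 = 449.8/230.9 = 1.94803, K_2 = 241.1/230.9 = 1.04417, K_3 = 93.5/230.9 = 0.40494
Material balance + equilibrium reduce to Σ zᵢ(Kᵢ−1)/(1+β(Kᵢ−1)) = 0.
Check two-phase: ΣzᵢKᵢ = 1.172 > 1 and Σzᵢ/Kᵢ = 1.427 > 1, so g(0) = 0.172 > 0 and g(1) = -0.427 < 0.
Newton–Raphson from β = 0.7:
  β = 0.700: g = -0.1892, g' = -0.610 → β = 0.390
  β = 0.390: g = -0.0246, g' = -0.485 → β = 0.339
Converged at β = 0.339.

β = 0.339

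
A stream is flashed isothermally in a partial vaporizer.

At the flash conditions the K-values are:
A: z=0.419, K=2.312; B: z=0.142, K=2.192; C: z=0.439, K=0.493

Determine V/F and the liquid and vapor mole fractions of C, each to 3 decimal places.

Material balance + equilibrium reduce to Σ zᵢ(Kᵢ−1)/(1+V/F(Kᵢ−1)) = 0.
Feasibility: ΣzᵢKᵢ = 1.496, Σzᵢ/Kᵢ = 1.136 — both > 1, two phases present.
Iterate (Newton) starting at V/F = 0.51:
  V/F = 0.510: g = 0.1344, g' = -0.542 → V/F = 0.758
  V/F = 0.758: g = 0.0031, g' = -0.535 → V/F = 0.764
Converged at V/F = 0.764.
Compositions from xᵢ = zᵢ/(1+V/F(Kᵢ−1)), yᵢ = Kᵢxᵢ:
  A: x = 0.209, y = 0.484
  B: x = 0.074, y = 0.163
  C: x = 0.716, y = 0.353

V/F = 0.764, x_C = 0.716, y_C = 0.353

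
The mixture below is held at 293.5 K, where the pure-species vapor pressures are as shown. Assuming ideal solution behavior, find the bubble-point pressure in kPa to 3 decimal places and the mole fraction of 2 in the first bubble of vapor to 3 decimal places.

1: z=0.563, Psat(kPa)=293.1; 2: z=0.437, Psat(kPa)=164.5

Pbub = 236.902 kPa, y_2 = 0.303

At the bubble point ψ → 0, so ΣzᵢKᵢ = 1 with Kᵢ = Pᵢˢᵃᵗ/P ⇒ P = ΣzᵢPᵢˢᵃᵗ.
P = 0.563·293.1 + 0.437·164.5 = 236.902 kPa
yᵢ = zᵢPᵢˢᵃᵗ/P ⇒ y_2 = 0.437·164.5/236.902 = 0.303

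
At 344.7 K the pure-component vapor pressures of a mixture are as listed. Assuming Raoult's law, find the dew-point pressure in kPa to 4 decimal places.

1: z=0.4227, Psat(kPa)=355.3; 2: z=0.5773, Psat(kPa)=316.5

Pdew = 331.8168 kPa

At the dew point ψ → 1, so Σzᵢ/Kᵢ = 1 with Kᵢ = Pᵢˢᵃᵗ/P ⇒ 1/P = Σzᵢ/Pᵢˢᵃᵗ.
1/P = 0.4227/355.3 + 0.5773/316.5 = 0.0030137 ⇒ P = 331.8168 kPa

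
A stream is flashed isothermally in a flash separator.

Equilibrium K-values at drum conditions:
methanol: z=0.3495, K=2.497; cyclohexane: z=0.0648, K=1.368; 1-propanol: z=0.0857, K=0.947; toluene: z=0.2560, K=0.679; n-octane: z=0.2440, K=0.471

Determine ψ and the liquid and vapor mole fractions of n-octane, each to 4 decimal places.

ψ = 0.5990, x_n-octane = 0.3572, y_n-octane = 0.1682

Material balance + equilibrium reduce to Σ zᵢ(Kᵢ−1)/(1+ψ(Kᵢ−1)) = 0.
g(0) = ΣzᵢKᵢ − 1 = 0.3313 and g(1) = 1 − Σzᵢ/Kᵢ = -0.1729, so a root lies in (0, 1).
Newton–Raphson from ψ = 0.32:
  ψ = 0.3200: g = 0.12350, g' = -0.4970 → ψ = 0.5685
  ψ = 0.5685: g = 0.01259, g' = -0.4140 → ψ = 0.5989
  ψ = 0.5989: g = 0.00005, g' = -0.4106 → ψ = 0.5990
Converged at ψ = 0.5990.
Compositions from xᵢ = zᵢ/(1+ψ(Kᵢ−1)), yᵢ = Kᵢxᵢ:
  methanol: x = 0.1843, y = 0.4601
  cyclohexane: x = 0.0531, y = 0.0726
  1-propanol: x = 0.0885, y = 0.0838
  toluene: x = 0.3169, y = 0.2152
  n-octane: x = 0.3572, y = 0.1682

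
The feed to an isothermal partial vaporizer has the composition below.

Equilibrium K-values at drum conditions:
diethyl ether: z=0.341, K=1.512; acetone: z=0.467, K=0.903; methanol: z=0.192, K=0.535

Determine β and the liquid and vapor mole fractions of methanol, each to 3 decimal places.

β = 0.307, x_methanol = 0.224, y_methanol = 0.120

Material balance + equilibrium reduce to Σ zᵢ(Kᵢ−1)/(1+β(Kᵢ−1)) = 0.
Check two-phase: ΣzᵢKᵢ = 1.040 > 1 and Σzᵢ/Kᵢ = 1.102 > 1, so g(0) = 0.040 > 0 and g(1) = -0.102 < 0.
Iterate (Newton) starting at β = 0.52:
  β = 0.520: g = -0.0276, g' = -0.133 → β = 0.312
  β = 0.312: g = -0.0007, g' = -0.128 → β = 0.307
Converged at β = 0.307.
Compositions from xᵢ = zᵢ/(1+β(Kᵢ−1)), yᵢ = Kᵢxᵢ:
  diethyl ether: x = 0.295, y = 0.445
  acetone: x = 0.481, y = 0.435
  methanol: x = 0.224, y = 0.120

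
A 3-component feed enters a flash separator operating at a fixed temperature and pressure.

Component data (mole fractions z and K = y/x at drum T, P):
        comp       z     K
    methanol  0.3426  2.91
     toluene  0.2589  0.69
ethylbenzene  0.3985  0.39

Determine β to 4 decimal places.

Rachford–Rice: g(β) = Σ zᵢ(Kᵢ−1)/(1+β(Kᵢ−1)) = 0.
Feasibility: ΣzᵢKᵢ = 1.3310, Σzᵢ/Kᵢ = 1.5147 — both > 1, two phases present.
Newton–Raphson from β = 0.47:
  β = 0.4700: g = -0.08992, g' = -0.6726 → β = 0.3363
  β = 0.3363: g = 0.00301, g' = -0.7291 → β = 0.3404
Converged at β = 0.3404.

β = 0.3404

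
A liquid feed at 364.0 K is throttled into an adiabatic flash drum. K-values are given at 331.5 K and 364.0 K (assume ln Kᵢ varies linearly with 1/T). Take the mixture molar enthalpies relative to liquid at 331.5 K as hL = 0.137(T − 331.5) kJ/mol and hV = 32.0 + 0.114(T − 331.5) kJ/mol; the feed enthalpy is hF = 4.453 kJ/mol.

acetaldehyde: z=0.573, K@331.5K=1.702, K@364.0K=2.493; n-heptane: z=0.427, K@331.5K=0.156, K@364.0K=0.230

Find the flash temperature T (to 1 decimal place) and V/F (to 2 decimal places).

T = 334.4 K, V/F = 0.13

Adiabatic flash: solve Rachford–Rice at each trial T, then check hF = ψ·hV(T) + (1−ψ)·hL(T).
  T = 331.5 K: K = (1.702, 0.156), RR gives ψ = 0.071, H_out = 2.261 kJ/mol
  T = 364.0 K: K = (2.493, 0.230), RR gives ψ = 0.458, H_out = 18.771 kJ/mol
  T = 347.8 K: K = (2.080, 0.191), RR gives ψ = 0.313, H_out = 12.131 kJ/mol
  T = 339.6 K: K = (1.885, 0.173), RR gives ψ = 0.210, H_out = 7.799 kJ/mol
  T = 335.6 K: K = (1.793, 0.165), RR gives ψ = 0.148, H_out = 5.269 kJ/mol
  T = 333.6 K: K = (1.748, 0.160), RR gives ψ = 0.112, H_out = 3.862 kJ/mol
Linear interpolation between T = 333.6 (H_out = 3.862) and T = 335.6 (H_out = 5.269) on hF = 4.453 gives T ≈ 334.4 K, at which ψ = 0.13.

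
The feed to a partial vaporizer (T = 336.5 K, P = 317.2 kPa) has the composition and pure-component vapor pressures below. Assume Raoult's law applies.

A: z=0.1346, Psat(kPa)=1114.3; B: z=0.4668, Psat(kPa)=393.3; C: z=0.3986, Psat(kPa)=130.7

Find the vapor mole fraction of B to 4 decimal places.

Raoult's law: Kᵢ = Pᵢˢᵃᵗ/P = Pᵢˢᵃᵗ/317.2.
  K_A = 1114.3/317.2 = 3.512926, K_B = 393.3/317.2 = 1.239912, K_C = 130.7/317.2 = 0.412043
Material balance + equilibrium reduce to Σ zᵢ(Kᵢ−1)/(1+β(Kᵢ−1)) = 0.
g(0) = ΣzᵢKᵢ − 1 = 0.2159 and g(1) = 1 − Σzᵢ/Kᵢ = -0.3822, so a root lies in (0, 1).
Iterate (Newton) starting at β = 0.44:
  β = 0.4400: g = -0.05422, g' = -0.4644 → β = 0.3233
  β = 0.3233: g = 0.00121, g' = -0.4920 → β = 0.3257
Converged at β = 0.3257.
Compositions from xᵢ = zᵢ/(1+β(Kᵢ−1)), yᵢ = Kᵢxᵢ:
  A: x = 0.0740, y = 0.2600
  B: x = 0.4330, y = 0.5368
  C: x = 0.4930, y = 0.2031

y_B = 0.5368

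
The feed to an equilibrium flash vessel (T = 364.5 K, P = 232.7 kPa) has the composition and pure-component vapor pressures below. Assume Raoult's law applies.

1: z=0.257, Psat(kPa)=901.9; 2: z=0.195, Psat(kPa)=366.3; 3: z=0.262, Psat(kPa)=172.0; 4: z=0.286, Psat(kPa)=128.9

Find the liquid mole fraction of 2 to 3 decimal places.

x_2 = 0.132

Raoult's law: Kᵢ = Pᵢˢᵃᵗ/P = Pᵢˢᵃᵗ/232.7.
  K_1 = 901.9/232.7 = 3.87581, K_2 = 366.3/232.7 = 1.57413, K_3 = 172.0/232.7 = 0.73915, K_4 = 128.9/232.7 = 0.55393
Newton–Raphson from β = 0.49:
  β = 0.490: g = 0.1525, g' = -0.522 → β = 0.782
  β = 0.782: g = 0.0229, g' = -0.394 → β = 0.840
  β = 0.840: g = 0.0003, g' = -0.386 → β = 0.841
Converged at β = 0.841.
Compositions from xᵢ = zᵢ/(1+β(Kᵢ−1)), yᵢ = Kᵢxᵢ:
  1: x = 0.075, y = 0.291
  2: x = 0.132, y = 0.207
  3: x = 0.336, y = 0.248
  4: x = 0.458, y = 0.254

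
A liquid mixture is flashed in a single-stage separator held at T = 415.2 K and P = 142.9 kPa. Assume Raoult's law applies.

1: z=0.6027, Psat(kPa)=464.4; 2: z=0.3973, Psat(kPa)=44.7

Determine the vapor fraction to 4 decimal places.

ψ = 0.7005

Raoult's law: Kᵢ = Pᵢˢᵃᵗ/P = Pᵢˢᵃᵗ/142.9.
  K_1 = 464.4/142.9 = 3.249825, K_2 = 44.7/142.9 = 0.312806
Material balance + equilibrium reduce to Σ zᵢ(Kᵢ−1)/(1+ψ(Kᵢ−1)) = 0.
Feasibility: ΣzᵢKᵢ = 2.0829, Σzᵢ/Kᵢ = 1.4556 — both > 1, two phases present.
Iterate (Newton) starting at ψ = 0.5:
  ψ = 0.5000: g = 0.22219, g' = -1.1111 → ψ = 0.7000
  ψ = 0.7000: g = 0.00055, g' = -1.1567 → ψ = 0.7005
Converged at ψ = 0.7005.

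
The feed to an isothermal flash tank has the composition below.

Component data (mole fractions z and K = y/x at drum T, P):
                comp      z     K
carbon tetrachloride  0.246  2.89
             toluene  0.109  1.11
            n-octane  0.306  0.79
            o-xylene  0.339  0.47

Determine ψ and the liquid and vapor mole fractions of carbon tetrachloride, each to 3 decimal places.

ψ = 0.353, x_carbon tetrachloride = 0.148, y_carbon tetrachloride = 0.426

Rachford–Rice: g(ψ) = Σ zᵢ(Kᵢ−1)/(1+ψ(Kᵢ−1)) = 0.
Feasibility: ΣzᵢKᵢ = 1.233, Σzᵢ/Kᵢ = 1.292 — both > 1, two phases present.
Newton–Raphson from ψ = 0.5:
  ψ = 0.500: g = -0.0658, g' = -0.427 → ψ = 0.346
  ψ = 0.346: g = 0.0035, g' = -0.481 → ψ = 0.353
Converged at ψ = 0.353.
Compositions from xᵢ = zᵢ/(1+ψ(Kᵢ−1)), yᵢ = Kᵢxᵢ:
  carbon tetrachloride: x = 0.148, y = 0.426
  toluene: x = 0.105, y = 0.116
  n-octane: x = 0.330, y = 0.261
  o-xylene: x = 0.417, y = 0.196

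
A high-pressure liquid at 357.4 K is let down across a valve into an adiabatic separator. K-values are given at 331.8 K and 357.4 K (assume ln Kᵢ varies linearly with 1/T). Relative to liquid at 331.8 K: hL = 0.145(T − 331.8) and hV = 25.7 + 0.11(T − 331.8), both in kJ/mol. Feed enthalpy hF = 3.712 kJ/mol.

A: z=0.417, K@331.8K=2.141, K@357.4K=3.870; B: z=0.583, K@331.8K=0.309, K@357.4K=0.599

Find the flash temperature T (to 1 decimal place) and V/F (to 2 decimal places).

Adiabatic flash: solve Rachford–Rice at each trial T, then check hF = ψ·hV(T) + (1−ψ)·hL(T).
  T = 331.8 K: K = (2.141, 0.309), RR gives ψ = 0.093, H_out = 2.378 kJ/mol
  T = 357.4 K: K = (3.870, 0.599), RR gives ψ = 0.837, H_out = 24.467 kJ/mol
  T = 344.6 K: K = (2.910, 0.436), RR gives ψ = 0.434, H_out = 12.805 kJ/mol
  T = 338.2 K: K = (2.503, 0.368), RR gives ψ = 0.272, H_out = 7.860 kJ/mol
  T = 335.0 K: K = (2.317, 0.338), RR gives ψ = 0.187, H_out = 5.242 kJ/mol
  T = 333.4 K: K = (2.228, 0.323), RR gives ψ = 0.141, H_out = 3.849 kJ/mol
  T = 332.6 K: K = (2.184, 0.316), RR gives ψ = 0.117, H_out = 3.125 kJ/mol
Linear interpolation between T = 332.6 (H_out = 3.125) and T = 333.4 (H_out = 3.849) on hF = 3.712 gives T ≈ 333.2 K, at which ψ = 0.14.

T = 333.2 K, V/F = 0.14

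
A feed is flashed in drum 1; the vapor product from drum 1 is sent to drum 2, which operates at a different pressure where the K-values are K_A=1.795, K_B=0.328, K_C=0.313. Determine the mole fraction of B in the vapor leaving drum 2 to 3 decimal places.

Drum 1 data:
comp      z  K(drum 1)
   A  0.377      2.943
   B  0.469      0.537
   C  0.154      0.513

y_B (drum 2) = 0.134

Drum 1:
Let ψ₁ = V/F and solve Σ zᵢ(Kᵢ−1)/(1+ψ₁(Kᵢ−1)) = 0.
Check two-phase: ΣzᵢKᵢ = 1.440 > 1 and Σzᵢ/Kᵢ = 1.302 > 1, so g(0) = 0.440 > 0 and g(1) = -0.302 < 0.
Newton iteration, ψ₁⁰ = 0.41:
  ψ₁ = 0.410: g = 0.0460, g' = -0.651 → ψ₁ = 0.481
  ψ₁ = 0.481: g = 0.0016, g' = -0.609 → ψ₁ = 0.483
Converged at ψ₁ = 0.483.
Drum-1 compositions:
  A: x = 0.194, y = 0.572
  B: x = 0.604, y = 0.324
  C: x = 0.201, y = 0.103
Drum-2 feed = drum-1 vapor: z₂ = (0.5723, 0.3244, 0.1033).
Drum 2:
Rachford–Rice: g(ψ₂) = Σ zᵢ(Kᵢ−1)/(1+ψ₂(Kᵢ−1)) = 0.
Check two-phase: ΣzᵢKᵢ = 1.166 > 1 and Σzᵢ/Kᵢ = 1.638 > 1, so g(0) = 0.166 > 0 and g(1) = -0.638 < 0.
Iterate (Newton) starting at ψ₂ = 0.5:
  ψ₂ = 0.500: g = -0.1109, g' = -0.631 → ψ₂ = 0.324
  ψ₂ = 0.324: g = -0.0083, g' = -0.549 → ψ₂ = 0.309
Converged at ψ₂ = 0.309.
  A: x = 0.459, y = 0.825
  B: x = 0.409, y = 0.134
  C: x = 0.131, y = 0.041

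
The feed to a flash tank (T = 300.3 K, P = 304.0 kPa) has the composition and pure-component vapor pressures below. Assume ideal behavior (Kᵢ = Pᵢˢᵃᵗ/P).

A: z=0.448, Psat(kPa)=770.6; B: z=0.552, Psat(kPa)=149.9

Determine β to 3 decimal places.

β = 0.524

Raoult's law: Kᵢ = Pᵢˢᵃᵗ/P = Pᵢˢᵃᵗ/304.0.
  K_A = 770.6/304.0 = 2.53487, K_B = 149.9/304.0 = 0.49309
Material balance + equilibrium reduce to Σ zᵢ(Kᵢ−1)/(1+β(Kᵢ−1)) = 0.
Feasibility: ΣzᵢKᵢ = 1.408, Σzᵢ/Kᵢ = 1.296 — both > 1, two phases present.
Newton iteration, β⁰ = 0.52:
  β = 0.520: g = 0.0024, g' = -0.588 → β = 0.524
Converged at β = 0.524.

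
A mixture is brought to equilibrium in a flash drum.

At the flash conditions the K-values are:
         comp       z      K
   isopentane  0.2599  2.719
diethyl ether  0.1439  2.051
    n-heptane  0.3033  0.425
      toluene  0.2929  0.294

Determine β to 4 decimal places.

β = 0.2230

Rachford–Rice: g(β) = Σ zᵢ(Kᵢ−1)/(1+β(Kᵢ−1)) = 0.
g(0) = ΣzᵢKᵢ − 1 = 0.2168 and g(1) = 1 − Σzᵢ/Kᵢ = -0.8757, so a root lies in (0, 1).
Newton–Raphson from β = 0.46:
  β = 0.4600: g = -0.19192, g' = -0.8173 → β = 0.2252
  β = 0.2252: g = -0.00182, g' = -0.8418 → β = 0.2230
Converged at β = 0.2230.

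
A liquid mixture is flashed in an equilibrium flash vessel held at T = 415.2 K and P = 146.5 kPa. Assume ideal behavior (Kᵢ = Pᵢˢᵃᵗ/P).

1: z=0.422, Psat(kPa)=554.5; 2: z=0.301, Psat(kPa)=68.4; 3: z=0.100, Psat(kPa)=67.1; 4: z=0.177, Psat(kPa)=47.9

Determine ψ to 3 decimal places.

ψ = 0.519

Raoult's law: Kᵢ = Pᵢˢᵃᵗ/P = Pᵢˢᵃᵗ/146.5.
  K_1 = 554.5/146.5 = 3.78498, K_2 = 68.4/146.5 = 0.46689, K_3 = 67.1/146.5 = 0.45802, K_4 = 47.9/146.5 = 0.32696
Let ψ = V/F and solve Σ zᵢ(Kᵢ−1)/(1+ψ(Kᵢ−1)) = 0.
Feasibility: ΣzᵢKᵢ = 1.841, Σzᵢ/Kᵢ = 1.516 — both > 1, two phases present.
Newton iteration, ψ⁰ = 0.66:
  ψ = 0.660: g = -0.1322, g' = -0.941 → ψ = 0.519
Converged at ψ = 0.519.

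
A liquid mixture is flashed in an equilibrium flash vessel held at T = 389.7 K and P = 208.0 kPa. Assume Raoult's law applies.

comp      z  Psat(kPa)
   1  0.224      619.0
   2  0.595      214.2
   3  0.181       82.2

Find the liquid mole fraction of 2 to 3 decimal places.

Raoult's law: Kᵢ = Pᵢˢᵃᵗ/P = Pᵢˢᵃᵗ/208.0.
  K_1 = 619.0/208.0 = 2.97596, K_2 = 214.2/208.0 = 1.02981, K_3 = 82.2/208.0 = 0.39519
Material balance + equilibrium reduce to Σ zᵢ(Kᵢ−1)/(1+V/F(Kᵢ−1)) = 0.
Check two-phase: ΣzᵢKᵢ = 1.351 > 1 and Σzᵢ/Kᵢ = 1.111 > 1, so g(0) = 0.351 > 0 and g(1) = -0.111 < 0.
Newton iteration, V/F⁰ = 0.49:
  V/F = 0.490: g = 0.0868, g' = -0.360 → V/F = 0.731
  V/F = 0.731: g = 0.0022, g' = -0.360 → V/F = 0.737
Converged at V/F = 0.737.
Compositions from xᵢ = zᵢ/(1+V/F(Kᵢ−1)), yᵢ = Kᵢxᵢ:
  1: x = 0.091, y = 0.271
  2: x = 0.582, y = 0.600
  3: x = 0.327, y = 0.129

x_2 = 0.582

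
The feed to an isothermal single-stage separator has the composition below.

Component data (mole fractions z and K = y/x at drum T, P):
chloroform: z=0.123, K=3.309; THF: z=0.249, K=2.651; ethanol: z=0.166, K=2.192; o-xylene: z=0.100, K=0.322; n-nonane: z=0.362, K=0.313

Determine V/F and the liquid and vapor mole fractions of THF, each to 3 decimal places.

Rachford–Rice: g(V/F) = Σ zᵢ(Kᵢ−1)/(1+V/F(Kᵢ−1)) = 0.
Check two-phase: ΣzᵢKᵢ = 1.576 > 1 and Σzᵢ/Kᵢ = 1.674 > 1, so g(0) = 0.576 > 0 and g(1) = -0.674 < 0.
Newton–Raphson from V/F = 0.43:
  V/F = 0.430: g = 0.0651, g' = -0.936 → V/F = 0.500
Converged at V/F = 0.500.
Compositions from xᵢ = zᵢ/(1+V/F(Kᵢ−1)), yᵢ = Kᵢxᵢ:
  chloroform: x = 0.057, y = 0.189
  THF: x = 0.136, y = 0.362
  ethanol: x = 0.104, y = 0.228
  o-xylene: x = 0.151, y = 0.049
  n-nonane: x = 0.551, y = 0.173

V/F = 0.500, x_THF = 0.136, y_THF = 0.362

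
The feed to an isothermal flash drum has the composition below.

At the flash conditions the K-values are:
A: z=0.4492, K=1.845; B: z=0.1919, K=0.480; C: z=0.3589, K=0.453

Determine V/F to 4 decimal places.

V/F = 0.1837

Material balance + equilibrium reduce to Σ zᵢ(Kᵢ−1)/(1+V/F(Kᵢ−1)) = 0.
Feasibility: ΣzᵢKᵢ = 1.0835, Σzᵢ/Kᵢ = 1.4355 — both > 1, two phases present.
Newton–Raphson from V/F = 0.5:
  V/F = 0.5000: g = -0.13824, g' = -0.4567 → V/F = 0.1973
  V/F = 0.1973: g = -0.00594, g' = -0.4350 → V/F = 0.1837
Converged at V/F = 0.1837.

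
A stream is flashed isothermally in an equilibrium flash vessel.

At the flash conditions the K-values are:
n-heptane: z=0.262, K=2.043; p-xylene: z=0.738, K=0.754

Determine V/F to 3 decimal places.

V/F = 0.357

Material balance + equilibrium reduce to Σ zᵢ(Kᵢ−1)/(1+V/F(Kᵢ−1)) = 0.
Check two-phase: ΣzᵢKᵢ = 1.092 > 1 and Σzᵢ/Kᵢ = 1.107 > 1, so g(0) = 0.092 > 0 and g(1) = -0.107 < 0.
Binary case is linear: z₁(K₁−1)(1+V/F(K₂−1)) + z₂(K₂−1)(1+V/F(K₁−1)) = 0
⇒ V/F = [z₁(K₁−1)+z₂(K₂−1)] / [−(K₁−1)(K₂−1)] = 0.0917/0.2566 = 0.357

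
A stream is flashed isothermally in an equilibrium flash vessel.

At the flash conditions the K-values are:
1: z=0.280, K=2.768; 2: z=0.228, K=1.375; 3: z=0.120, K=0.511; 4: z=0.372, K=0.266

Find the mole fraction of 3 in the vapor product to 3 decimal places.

Let ψ = V/F and solve Σ zᵢ(Kᵢ−1)/(1+ψ(Kᵢ−1)) = 0.
Feasibility: ΣzᵢKᵢ = 1.249, Σzᵢ/Kᵢ = 1.900 — both > 1, two phases present.
Iterate (Newton) starting at ψ = 0.5:
  ψ = 0.500: g = -0.1743, g' = -0.820 → ψ = 0.287
  ψ = 0.287: g = -0.0089, g' = -0.772 → ψ = 0.276
Converged at ψ = 0.276.
Compositions from xᵢ = zᵢ/(1+ψ(Kᵢ−1)), yᵢ = Kᵢxᵢ:
  1: x = 0.188, y = 0.521
  2: x = 0.207, y = 0.284
  3: x = 0.139, y = 0.071
  4: x = 0.466, y = 0.124

y_3 = 0.071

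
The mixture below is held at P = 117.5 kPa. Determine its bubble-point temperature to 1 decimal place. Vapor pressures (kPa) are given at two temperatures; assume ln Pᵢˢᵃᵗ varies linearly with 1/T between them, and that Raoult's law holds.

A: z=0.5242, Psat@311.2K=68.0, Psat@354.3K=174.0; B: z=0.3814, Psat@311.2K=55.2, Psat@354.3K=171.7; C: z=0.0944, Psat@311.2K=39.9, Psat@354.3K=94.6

Bubble-point temperature: ΣzᵢPᵢˢᵃᵗ(T) = P. Interpolate ln Pᵢˢᵃᵗ = aᵢ + bᵢ/T.
  T = 311.2 K: ΣzᵢPᵢˢᵃᵗ = 60.47 kPa
  T = 354.3 K: ΣzᵢPᵢˢᵃᵗ = 165.63 kPa
  T = 332.8 K: ΣzᵢPᵢˢᵃᵗ = 103.39 kPa
  T = 343.6 K: ΣzᵢPᵢˢᵃᵗ = 131.93 kPa
  T = 338.2 K: ΣzᵢPᵢˢᵃᵗ = 117.01 kPa
  T = 340.9 K: ΣzᵢPᵢˢᵃᵗ = 124.31 kPa
Interpolating between 338.2 K and 340.9 K gives T ≈ 338.4 K.

T = 338.4 K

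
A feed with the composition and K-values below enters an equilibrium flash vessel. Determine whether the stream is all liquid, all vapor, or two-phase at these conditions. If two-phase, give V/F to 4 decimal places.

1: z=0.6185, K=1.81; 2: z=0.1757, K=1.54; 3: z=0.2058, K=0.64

ΣzᵢKᵢ = 1.5218; Σzᵢ/Kᵢ = 0.7774.
Since Σzᵢ/Kᵢ < 1 the mixture is above its dew point — single vapor phase.

all vapor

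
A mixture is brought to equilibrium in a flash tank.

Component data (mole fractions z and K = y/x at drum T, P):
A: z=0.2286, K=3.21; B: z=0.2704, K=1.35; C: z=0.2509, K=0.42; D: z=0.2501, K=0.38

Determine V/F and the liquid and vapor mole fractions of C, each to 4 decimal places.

V/F = 0.3330, x_C = 0.3110, y_C = 0.1306

Rachford–Rice: g(V/F) = Σ zᵢ(Kᵢ−1)/(1+V/F(Kᵢ−1)) = 0.
g(0) = ΣzᵢKᵢ − 1 = 0.2993 and g(1) = 1 − Σzᵢ/Kᵢ = -0.5271, so a root lies in (0, 1).
Newton iteration, V/F⁰ = 0.31:
  V/F = 0.3100: g = 0.01581, g' = -0.6929 → V/F = 0.3328
  V/F = 0.3328: g = 0.00016, g' = -0.6795 → V/F = 0.3330
Converged at V/F = 0.3330.
Compositions from xᵢ = zᵢ/(1+V/F(Kᵢ−1)), yᵢ = Kᵢxᵢ:
  A: x = 0.1317, y = 0.4227
  B: x = 0.2422, y = 0.3269
  C: x = 0.3110, y = 0.1306
  D: x = 0.3152, y = 0.1198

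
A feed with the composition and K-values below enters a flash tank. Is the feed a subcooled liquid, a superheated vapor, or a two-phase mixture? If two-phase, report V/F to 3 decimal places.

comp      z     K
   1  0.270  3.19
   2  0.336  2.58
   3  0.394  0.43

two-phase, V/F = 0.847

ΣzᵢKᵢ = 1.898; Σzᵢ/Kᵢ = 1.131.
Both exceed 1, so a two-phase solution exists.
Let ψ = V/F and solve Σ zᵢ(Kᵢ−1)/(1+ψ(Kᵢ−1)) = 0.
Iterate (Newton) starting at ψ = 0.59:
  ψ = 0.590: g = 0.1944, g' = -0.762 → ψ = 0.845
  ψ = 0.845: g = 0.0014, g' = -0.790 → ψ = 0.847
Converged at ψ = 0.847.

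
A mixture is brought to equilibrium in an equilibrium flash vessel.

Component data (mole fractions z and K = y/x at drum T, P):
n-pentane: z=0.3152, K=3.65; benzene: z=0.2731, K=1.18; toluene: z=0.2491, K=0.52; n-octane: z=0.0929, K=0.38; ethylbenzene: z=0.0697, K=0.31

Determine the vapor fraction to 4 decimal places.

ψ = 0.6395

Let ψ = V/F and solve Σ zᵢ(Kᵢ−1)/(1+ψ(Kᵢ−1)) = 0.
Check two-phase: ΣzᵢKᵢ = 1.6592 > 1 and Σzᵢ/Kᵢ = 1.2661 > 1, so g(0) = 0.6592 > 0 and g(1) = -0.2661 < 0.
Newton iteration, ψ⁰ = 0.5:
  ψ = 0.5000: g = 0.09013, g' = -0.6686 → ψ = 0.6348
  ψ = 0.6348: g = 0.00301, g' = -0.6357 → ψ = 0.6395
Converged at ψ = 0.6395.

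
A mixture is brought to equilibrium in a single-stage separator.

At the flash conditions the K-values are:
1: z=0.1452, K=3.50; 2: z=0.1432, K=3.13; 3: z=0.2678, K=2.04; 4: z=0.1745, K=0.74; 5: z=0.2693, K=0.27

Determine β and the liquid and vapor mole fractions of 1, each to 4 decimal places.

β = 0.6541, x_1 = 0.0551, y_1 = 0.1928

Let β = V/F and solve Σ zᵢ(Kᵢ−1)/(1+β(Kᵢ−1)) = 0.
Feasibility: ΣzᵢKᵢ = 1.7046, Σzᵢ/Kᵢ = 1.4517 — both > 1, two phases present.
Newton–Raphson from β = 0.68:
  β = 0.6800: g = -0.02332, g' = -0.9155 → β = 0.6545
  β = 0.6545: g = -0.00034, g' = -0.8899 → β = 0.6541
Converged at β = 0.6541.
Compositions from xᵢ = zᵢ/(1+β(Kᵢ−1)), yᵢ = Kᵢxᵢ:
  1: x = 0.0551, y = 0.1928
  2: x = 0.0598, y = 0.1873
  3: x = 0.1594, y = 0.3251
  4: x = 0.2103, y = 0.1556
  5: x = 0.5154, y = 0.1392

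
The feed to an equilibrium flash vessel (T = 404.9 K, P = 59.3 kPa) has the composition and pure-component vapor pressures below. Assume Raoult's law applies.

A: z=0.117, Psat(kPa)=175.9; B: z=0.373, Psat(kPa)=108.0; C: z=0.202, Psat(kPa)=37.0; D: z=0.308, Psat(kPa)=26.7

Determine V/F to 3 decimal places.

V/F = 0.513

Raoult's law: Kᵢ = Pᵢˢᵃᵗ/P = Pᵢˢᵃᵗ/59.3.
  K_A = 175.9/59.3 = 2.96627, K_B = 108.0/59.3 = 1.82125, K_C = 37.0/59.3 = 0.62395, K_D = 26.7/59.3 = 0.45025
Rachford–Rice: g(V/F) = Σ zᵢ(Kᵢ−1)/(1+V/F(Kᵢ−1)) = 0.
g(0) = ΣzᵢKᵢ − 1 = 0.291 and g(1) = 1 − Σzᵢ/Kᵢ = -0.252, so a root lies in (0, 1).
Iterate (Newton) starting at V/F = 0.4:
  V/F = 0.400: g = 0.0529, g' = -0.477 → V/F = 0.511
  V/F = 0.511: g = 0.0011, g' = -0.461 → V/F = 0.513
Converged at V/F = 0.513.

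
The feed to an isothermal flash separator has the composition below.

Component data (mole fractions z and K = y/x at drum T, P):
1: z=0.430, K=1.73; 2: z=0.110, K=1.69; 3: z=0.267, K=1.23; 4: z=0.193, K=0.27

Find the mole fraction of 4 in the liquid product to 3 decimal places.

Let β = V/F and solve Σ zᵢ(Kᵢ−1)/(1+β(Kᵢ−1)) = 0.
Feasibility: ΣzᵢKᵢ = 1.310, Σzᵢ/Kᵢ = 1.246 — both > 1, two phases present.
Newton iteration, β⁰ = 0.61:
  β = 0.610: g = 0.0705, g' = -0.481 → β = 0.757
  β = 0.757: g = -0.0103, g' = -0.641 → β = 0.740
Converged at β = 0.740.
Compositions from xᵢ = zᵢ/(1+β(Kᵢ−1)), yᵢ = Kᵢxᵢ:
  1: x = 0.279, y = 0.483
  2: x = 0.073, y = 0.123
  3: x = 0.228, y = 0.281
  4: x = 0.420, y = 0.113

x_4 = 0.420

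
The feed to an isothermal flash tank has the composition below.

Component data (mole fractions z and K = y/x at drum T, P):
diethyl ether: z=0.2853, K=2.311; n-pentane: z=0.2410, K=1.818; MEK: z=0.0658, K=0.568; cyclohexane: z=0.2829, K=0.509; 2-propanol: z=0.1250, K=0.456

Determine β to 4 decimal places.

β = 0.6114

Rachford–Rice: g(β) = Σ zᵢ(Kᵢ−1)/(1+β(Kᵢ−1)) = 0.
Feasibility: ΣzᵢKᵢ = 1.3358, Σzᵢ/Kᵢ = 1.2018 — both > 1, two phases present.
Iterate (Newton) starting at β = 0.5:
  β = 0.5000: g = 0.05208, g' = -0.4697 → β = 0.6109
  β = 0.6109: g = 0.00027, g' = -0.4677 → β = 0.6114
Converged at β = 0.6114.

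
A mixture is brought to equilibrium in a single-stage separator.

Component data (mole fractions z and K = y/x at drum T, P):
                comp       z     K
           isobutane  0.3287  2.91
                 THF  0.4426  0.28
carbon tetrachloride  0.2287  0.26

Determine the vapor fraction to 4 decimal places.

ψ = 0.1008

Material balance + equilibrium reduce to Σ zᵢ(Kᵢ−1)/(1+ψ(Kᵢ−1)) = 0.
Feasibility: ΣzᵢKᵢ = 1.1399, Σzᵢ/Kᵢ = 2.5733 — both > 1, two phases present.
Newton iteration, ψ⁰ = 0.53:
  ψ = 0.5300: g = -0.48177, g' = -1.2351 → ψ = 0.1399
  ψ = 0.1399: g = -0.04776, g' = -1.1862 → ψ = 0.0997
  ψ = 0.0997: g = 0.00138, g' = -1.2585 → ψ = 0.1008
Converged at ψ = 0.1008.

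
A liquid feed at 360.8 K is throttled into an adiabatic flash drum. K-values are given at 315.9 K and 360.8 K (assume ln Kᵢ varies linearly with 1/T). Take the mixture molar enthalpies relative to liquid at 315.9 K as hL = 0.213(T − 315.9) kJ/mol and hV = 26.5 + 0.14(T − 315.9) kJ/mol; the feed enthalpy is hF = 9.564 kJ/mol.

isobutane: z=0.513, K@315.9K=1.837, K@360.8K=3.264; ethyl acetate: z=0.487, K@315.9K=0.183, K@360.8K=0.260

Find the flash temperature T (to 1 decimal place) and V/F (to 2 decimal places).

Adiabatic flash: solve Rachford–Rice at each trial T, then check hF = ψ·hV(T) + (1−ψ)·hL(T).
  T = 315.9 K: K = (1.837, 0.183), RR gives ψ = 0.046, H_out = 1.221 kJ/mol
  T = 360.8 K: K = (3.264, 0.260), RR gives ψ = 0.478, H_out = 20.667 kJ/mol
  T = 338.4 K: K = (2.497, 0.221), RR gives ψ = 0.333, H_out = 13.073 kJ/mol
  T = 327.1 K: K = (2.152, 0.202), RR gives ψ = 0.220, H_out = 8.028 kJ/mol
  T = 332.8 K: K = (2.323, 0.211), RR gives ψ = 0.282, H_out = 10.728 kJ/mol
  T = 330.0 K: K = (2.238, 0.206), RR gives ψ = 0.253, H_out = 9.448 kJ/mol
  T = 331.4 K: K = (2.280, 0.209), RR gives ψ = 0.268, H_out = 10.098 kJ/mol
Linear interpolation between T = 330.0 (H_out = 9.448) and T = 331.4 (H_out = 10.098) on hF = 9.564 gives T ≈ 330.2 K, at which ψ = 0.26.

T = 330.2 K, V/F = 0.26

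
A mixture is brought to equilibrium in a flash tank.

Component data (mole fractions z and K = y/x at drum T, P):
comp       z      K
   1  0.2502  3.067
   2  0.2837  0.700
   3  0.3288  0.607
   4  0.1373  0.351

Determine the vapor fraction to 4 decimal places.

ψ = 0.2489

Newton iteration, ψ⁰ = 0.64:
  ψ = 0.6400: g = -0.20775, g' = -0.4971 → ψ = 0.2220
  ψ = 0.2220: g = 0.01761, g' = -0.6714 → ψ = 0.2483
  ψ = 0.2483: g = 0.00040, g' = -0.6412 → ψ = 0.2489
Converged at ψ = 0.2489.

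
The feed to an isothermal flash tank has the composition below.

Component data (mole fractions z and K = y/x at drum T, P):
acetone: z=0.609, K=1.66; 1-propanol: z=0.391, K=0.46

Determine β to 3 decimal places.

β = 0.535

Material balance + equilibrium reduce to Σ zᵢ(Kᵢ−1)/(1+β(Kᵢ−1)) = 0.
Feasibility: ΣzᵢKᵢ = 1.191, Σzᵢ/Kᵢ = 1.217 — both > 1, two phases present.
Binary case is linear: z₁(K₁−1)(1+β(K₂−1)) + z₂(K₂−1)(1+β(K₁−1)) = 0
⇒ β = [z₁(K₁−1)+z₂(K₂−1)] / [−(K₁−1)(K₂−1)] = 0.1908/0.3564 = 0.535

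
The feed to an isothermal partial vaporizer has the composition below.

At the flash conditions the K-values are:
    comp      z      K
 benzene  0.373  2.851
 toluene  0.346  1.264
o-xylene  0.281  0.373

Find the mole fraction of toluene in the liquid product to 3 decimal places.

Rachford–Rice: g(β) = Σ zᵢ(Kᵢ−1)/(1+β(Kᵢ−1)) = 0.
Check two-phase: ΣzᵢKᵢ = 1.606 > 1 and Σzᵢ/Kᵢ = 1.158 > 1, so g(0) = 0.606 > 0 and g(1) = -0.158 < 0.
Newton iteration, β⁰ = 0.36:
  β = 0.360: g = 0.2702, g' = -0.665 → β = 0.767
  β = 0.767: g = 0.0222, g' = -0.645 → β = 0.801
  β = 0.801: g = -0.0004, g' = -0.670 → β = 0.800
Converged at β = 0.800.
Compositions from xᵢ = zᵢ/(1+β(Kᵢ−1)), yᵢ = Kᵢxᵢ:
  benzene: x = 0.150, y = 0.429
  toluene: x = 0.286, y = 0.361
  o-xylene: x = 0.564, y = 0.210

x_toluene = 0.286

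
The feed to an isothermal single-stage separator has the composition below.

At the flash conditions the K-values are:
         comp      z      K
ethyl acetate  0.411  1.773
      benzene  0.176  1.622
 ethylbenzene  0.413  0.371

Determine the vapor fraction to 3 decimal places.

ψ = 0.365

Newton–Raphson from ψ = 0.62:
  ψ = 0.620: g = -0.1321, g' = -0.587 → ψ = 0.395
  ψ = 0.395: g = -0.0144, g' = -0.477 → ψ = 0.365
Converged at ψ = 0.365.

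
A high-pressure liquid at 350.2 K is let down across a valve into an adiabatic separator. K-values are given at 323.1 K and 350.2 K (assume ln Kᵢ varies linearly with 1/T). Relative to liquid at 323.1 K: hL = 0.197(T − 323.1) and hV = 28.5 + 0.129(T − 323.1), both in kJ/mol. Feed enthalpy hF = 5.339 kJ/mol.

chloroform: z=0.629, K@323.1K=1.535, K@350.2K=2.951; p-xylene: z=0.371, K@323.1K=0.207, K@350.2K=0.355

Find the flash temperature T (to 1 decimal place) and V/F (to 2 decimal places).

Adiabatic flash: solve Rachford–Rice at each trial T, then check hF = ψ·hV(T) + (1−ψ)·hL(T).
  T = 323.1 K: K = (1.535, 0.207), RR gives ψ = 0.100, H_out = 2.842 kJ/mol
  T = 350.2 K: K = (2.951, 0.355), RR gives ψ = 0.785, H_out = 26.266 kJ/mol
  T = 336.6 K: K = (2.154, 0.274), RR gives ψ = 0.545, H_out = 17.681 kJ/mol
  T = 329.9 K: K = (1.827, 0.239), RR gives ψ = 0.378, H_out = 11.934 kJ/mol
  T = 326.5 K: K = (1.676, 0.223), RR gives ψ = 0.260, H_out = 8.030 kJ/mol
  T = 324.8 K: K = (1.604, 0.215), RR gives ψ = 0.187, H_out = 5.646 kJ/mol
Linear interpolation between T = 323.1 (H_out = 2.842) and T = 324.8 (H_out = 5.646) on hF = 5.339 gives T ≈ 324.6 K, at which ψ = 0.18.

T = 324.6 K, V/F = 0.18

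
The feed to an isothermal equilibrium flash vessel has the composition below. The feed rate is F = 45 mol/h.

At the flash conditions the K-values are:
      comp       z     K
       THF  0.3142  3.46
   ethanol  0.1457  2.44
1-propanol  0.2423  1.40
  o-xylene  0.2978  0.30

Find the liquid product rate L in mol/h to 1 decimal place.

Let β = V/F and solve Σ zᵢ(Kᵢ−1)/(1+β(Kᵢ−1)) = 0.
g(0) = ΣzᵢKᵢ − 1 = 0.8712 and g(1) = 1 − Σzᵢ/Kᵢ = -0.3163, so a root lies in (0, 1).
Iterate (Newton) starting at β = 0.69:
  β = 0.6900: g = 0.06453, g' = -0.9071 → β = 0.7611
  β = 0.7611: g = -0.00271, g' = -0.9905 → β = 0.7584
Converged at β = 0.7584.
Then V = β·F = 0.7584·45 = 34.1 mol/h and L = F − V = 10.9 mol/h.

L = 10.9 mol/h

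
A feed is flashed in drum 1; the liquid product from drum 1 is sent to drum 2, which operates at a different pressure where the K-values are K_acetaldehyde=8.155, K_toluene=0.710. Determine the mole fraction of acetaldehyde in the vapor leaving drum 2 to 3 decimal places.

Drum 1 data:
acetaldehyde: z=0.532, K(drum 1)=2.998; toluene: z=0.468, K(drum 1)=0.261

y_acetaldehyde (drum 2) = 0.318

Drum 1:
Newton iteration, ψ₁⁰ = 0.5:
  ψ₁ = 0.500: g = -0.0168, g' = -1.174 → ψ₁ = 0.486
Converged at ψ₁ = 0.486.
Drum-1 compositions:
  acetaldehyde: x = 0.270, y = 0.809
  toluene: x = 0.730, y = 0.191
Drum-2 feed = drum-1 liquid: z₂ = (0.2700, 0.7300).
Drum 2:
Binary case is linear: z₁(K₁−1)(1+ψ₂(K₂−1)) + z₂(K₂−1)(1+ψ₂(K₁−1)) = 0
⇒ ψ₂ = [z₁(K₁−1)+z₂(K₂−1)] / [−(K₁−1)(K₂−1)] = 1.7202/2.0749 = 0.829
  acetaldehyde: x = 0.039, y = 0.318
  toluene: x = 0.961, y = 0.682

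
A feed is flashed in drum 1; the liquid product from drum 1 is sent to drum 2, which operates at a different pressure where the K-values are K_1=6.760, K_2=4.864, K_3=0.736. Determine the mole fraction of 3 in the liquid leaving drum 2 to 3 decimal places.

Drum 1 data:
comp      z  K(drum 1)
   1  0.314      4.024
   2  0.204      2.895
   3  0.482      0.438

x_3 (drum 2) = 0.947

Drum 1:
Newton iteration, ψ₁⁰ = 0.5:
  ψ₁ = 0.500: g = 0.1997, g' = -0.943 → ψ₁ = 0.712
  ψ₁ = 0.712: g = 0.0142, g' = -0.845 → ψ₁ = 0.729
Converged at ψ₁ = 0.729.
Drum-1 compositions:
  1: x = 0.098, y = 0.394
  2: x = 0.086, y = 0.248
  3: x = 0.816, y = 0.358
Drum-2 feed = drum-1 liquid: z₂ = (0.0980, 0.0857, 0.8163).
Drum 2:
Iterate (Newton) starting at ψ₂ = 0.5:
  ψ₂ = 0.500: g = 0.0101, g' = -0.440 → ψ₂ = 0.523
  ψ₂ = 0.523: g = 0.0003, g' = -0.419 → ψ₂ = 0.524
Converged at ψ₂ = 0.524.
  1: x = 0.024, y = 0.165
  2: x = 0.028, y = 0.138
  3: x = 0.947, y = 0.697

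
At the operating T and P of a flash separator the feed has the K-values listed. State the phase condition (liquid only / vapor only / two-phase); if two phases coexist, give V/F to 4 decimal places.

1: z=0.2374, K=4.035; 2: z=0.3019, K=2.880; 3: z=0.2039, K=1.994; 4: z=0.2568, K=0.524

ΣzᵢKᵢ = 2.3685; Σzᵢ/Kᵢ = 0.7560.
Since Σzᵢ/Kᵢ < 1 the mixture is above its dew point — single vapor phase.

vapor only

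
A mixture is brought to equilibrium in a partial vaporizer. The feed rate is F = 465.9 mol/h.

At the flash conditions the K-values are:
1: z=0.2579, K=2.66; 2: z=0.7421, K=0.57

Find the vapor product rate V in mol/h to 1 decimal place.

V = 71.2 mol/h

Newton iteration, V/F⁰ = 0.5:
  V/F = 0.5000: g = -0.17256, g' = -0.4349 → V/F = 0.1032
  V/F = 0.1032: g = 0.03158, g' = -0.6682 → V/F = 0.1505
  V/F = 0.1505: g = 0.00138, g' = -0.6119 → V/F = 0.1527
Converged at V/F = 0.1527.
Then V = V/F·F = 0.1527·465.9 = 71.2 mol/h and L = F − V = 394.7 mol/h.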